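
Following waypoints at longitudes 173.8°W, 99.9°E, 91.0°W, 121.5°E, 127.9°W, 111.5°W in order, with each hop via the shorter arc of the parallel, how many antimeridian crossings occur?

Leg 1: -173.8° → +99.9°, shortest Δλ = -86.3° (west) — crosses 180°.
Leg 2: +99.9° → -91.0°, shortest Δλ = 169.1° (east) — crosses 180°.
Leg 3: -91.0° → +121.5°, shortest Δλ = -147.5° (west) — crosses 180°.
Leg 4: +121.5° → -127.9°, shortest Δλ = 110.6° (east) — crosses 180°.
Leg 5: -127.9° → -111.5°, shortest Δλ = 16.4° (east) — does not cross 180°.
Total crossings: 4.

4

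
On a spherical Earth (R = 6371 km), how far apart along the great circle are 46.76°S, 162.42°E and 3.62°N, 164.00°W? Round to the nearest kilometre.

Δλ = -164.00 − 162.42 = -326.42°; wrapped into (−180°, 180°]: 33.58°.
Δφ = 3.62 − -46.76 = 50.38°.
a = sin²(Δφ/2) + cos φ₁ · cos φ₂ · sin²(Δλ/2) = 0.238202.
c = 2·atan2(√a, √(1−a)) = 1.01973 rad → d = 6371·c ≈ 6496.71 km.

6497 km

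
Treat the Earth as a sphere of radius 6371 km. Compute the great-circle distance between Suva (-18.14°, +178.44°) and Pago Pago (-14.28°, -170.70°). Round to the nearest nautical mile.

Δλ = -170.70 − 178.44 = -349.14°; wrapped into (−180°, 180°]: 10.86°.
Δφ = -14.28 − -18.14 = 3.86°.
a = sin²(Δφ/2) + cos φ₁ · cos φ₂ · sin²(Δλ/2) = 0.009381.
c = 2·atan2(√a, √(1−a)) = 0.19402 rad → d = 6371·c ≈ 1236.07 km ≈ 667.43 nmi.

667 nmi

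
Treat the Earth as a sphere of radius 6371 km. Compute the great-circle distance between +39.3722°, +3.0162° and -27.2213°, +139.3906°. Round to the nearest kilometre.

15787 km

Δλ = 139.3906 − 3.0162 = 136.3744°.
Δφ = -27.2213 − 39.3722 = -66.5935°.
a = sin²(Δφ/2) + cos φ₁ · cos φ₂ · sin²(Δλ/2) = 0.893887.
c = 2·atan2(√a, √(1−a)) = 2.47798 rad → d = 6371·c ≈ 15787.23 km.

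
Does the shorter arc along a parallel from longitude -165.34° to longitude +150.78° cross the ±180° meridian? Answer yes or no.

Naïve |150.78 − -165.34| = 316.12° > 180°, so the shorter arc goes the other way round — across 180°.
Signed shortest Δλ = ((150.78 − -165.34 + 180) mod 360) − 180 = -43.88°.
Going west by 43.88° from -165.34° passes through 180° before reaching +150.78°.

Yes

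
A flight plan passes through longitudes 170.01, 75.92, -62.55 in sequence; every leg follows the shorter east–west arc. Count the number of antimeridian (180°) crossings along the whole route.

Leg 1: +170.01° → +75.92°, shortest Δλ = -94.09° (west) — does not cross 180°.
Leg 2: +75.92° → -62.55°, shortest Δλ = -138.47° (west) — does not cross 180°.
Total crossings: 0.

0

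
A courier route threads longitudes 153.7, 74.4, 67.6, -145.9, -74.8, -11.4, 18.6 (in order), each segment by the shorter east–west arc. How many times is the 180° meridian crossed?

Leg 1: +153.7° → +74.4°, shortest Δλ = -79.3° (west) — does not cross 180°.
Leg 2: +74.4° → +67.6°, shortest Δλ = -6.8° (west) — does not cross 180°.
Leg 3: +67.6° → -145.9°, shortest Δλ = 146.5° (east) — crosses 180°.
Leg 4: -145.9° → -74.8°, shortest Δλ = 71.1° (east) — does not cross 180°.
Leg 5: -74.8° → -11.4°, shortest Δλ = 63.4° (east) — does not cross 180°.
Leg 6: -11.4° → +18.6°, shortest Δλ = 30.0° (east) — does not cross 180°.
Total crossings: 1.

1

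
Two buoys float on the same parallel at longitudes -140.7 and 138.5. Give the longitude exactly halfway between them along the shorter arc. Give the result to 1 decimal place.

+178.9°

Signed shortest Δλ from -140.7° to +138.5° is -80.8°.
Midpoint longitude = -140.7° + (-80.8°)/2 = -140.7° − 40.4° = -181.1°.
Normalise into (−180°, 180°]: +178.9°.
(The naïve average (-140.7 + +138.5)/2 = -1.1° is on the wrong side of the globe.)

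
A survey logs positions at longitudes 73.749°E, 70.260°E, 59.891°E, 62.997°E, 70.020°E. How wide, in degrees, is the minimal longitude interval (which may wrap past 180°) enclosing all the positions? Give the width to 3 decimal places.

13.858°

Sort the longitudes: +59.891°, +62.997°, +70.020°, +70.260°, +73.749°.
Eastward gaps between consecutive values (wrapping around): 3.106°, 7.023°, 0.240°, 3.489°, 346.142°.
Largest gap = 346.142° ⇒ minimal covering band is its complement: 360° − 346.142° = 13.858°.
Band runs from +59.891° eastward to +73.749°.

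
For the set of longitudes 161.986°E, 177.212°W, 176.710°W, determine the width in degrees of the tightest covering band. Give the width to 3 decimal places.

Sort the longitudes: -177.212°, -176.710°, +161.986°.
Eastward gaps between consecutive values (wrapping around): 0.502°, 338.696°, 20.802°.
Largest gap = 338.696° ⇒ minimal covering band is its complement: 360° − 338.696° = 21.304°.
Band runs from +161.986° eastward to -176.710°, crossing the antimeridian.

21.304°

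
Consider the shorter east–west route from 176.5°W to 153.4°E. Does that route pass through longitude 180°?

Naïve |153.4 − -176.5| = 329.9° > 180°, so the shorter arc goes the other way round — across 180°.
Signed shortest Δλ = ((153.4 − -176.5 + 180) mod 360) − 180 = -30.1°.
Going west by 30.1° from -176.5° passes through 180° before reaching +153.4°.

Yes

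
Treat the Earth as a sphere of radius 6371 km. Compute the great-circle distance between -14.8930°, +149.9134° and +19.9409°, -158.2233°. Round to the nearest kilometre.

Δλ = -158.2233 − 149.9134 = -308.1367°; wrapped into (−180°, 180°]: 51.8633°.
Δφ = 19.9409 − -14.8930 = 34.8339°.
a = sin²(Δφ/2) + cos φ₁ · cos φ₂ · sin²(Δλ/2) = 0.263320.
c = 2·atan2(√a, √(1−a)) = 1.07770 rad → d = 6371·c ≈ 6866.00 km.

6866 km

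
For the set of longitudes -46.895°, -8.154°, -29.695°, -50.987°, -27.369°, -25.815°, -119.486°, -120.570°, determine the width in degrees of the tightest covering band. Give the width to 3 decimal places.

112.416°

Sort the longitudes: -120.570°, -119.486°, -50.987°, -46.895°, -29.695°, -27.369°, -25.815°, -8.154°.
Eastward gaps between consecutive values (wrapping around): 1.084°, 68.499°, 4.092°, 17.200°, 2.326°, 1.554°, 17.661°, 247.584°.
Largest gap = 247.584° ⇒ minimal covering band is its complement: 360° − 247.584° = 112.416°.
Band runs from -120.570° eastward to -8.154°.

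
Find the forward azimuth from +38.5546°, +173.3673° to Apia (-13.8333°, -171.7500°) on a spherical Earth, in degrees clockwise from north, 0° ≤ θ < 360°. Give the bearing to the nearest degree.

162°

Δλ = -171.7500 − 173.3673 = -345.1173°; wrapped into (−180°, 180°]: 14.8827°.
θ = atan2( sin Δλ · cos φ₂ , cos φ₁ · sin φ₂ − sin φ₁ · cos φ₂ · cos Δλ )
  = atan2(0.24939, -0.77186) = 162.094° → normalised to [0°, 360°): 162.094°.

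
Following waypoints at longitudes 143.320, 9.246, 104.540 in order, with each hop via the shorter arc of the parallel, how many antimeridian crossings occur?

Leg 1: +143.320° → +9.246°, shortest Δλ = -134.074° (west) — does not cross 180°.
Leg 2: +9.246° → +104.540°, shortest Δλ = 95.294° (east) — does not cross 180°.
Total crossings: 0.

0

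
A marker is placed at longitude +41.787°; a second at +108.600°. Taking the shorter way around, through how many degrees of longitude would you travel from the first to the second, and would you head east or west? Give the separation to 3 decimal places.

66.813° east

Raw difference: 108.600 − 41.787 = 66.813°.
Normalise into (−180°, 180°]: 66.813° stays 66.813°.
Positive ⇒ the second point lies to the east; separation 66.813°.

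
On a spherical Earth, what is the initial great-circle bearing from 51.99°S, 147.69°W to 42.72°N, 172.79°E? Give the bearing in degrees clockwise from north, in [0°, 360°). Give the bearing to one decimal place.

331.6°

Δλ = 172.79 − -147.69 = 320.48°; wrapped into (−180°, 180°]: -39.52°.
θ = atan2( sin Δλ · cos φ₂ , cos φ₁ · sin φ₂ − sin φ₁ · cos φ₂ · cos Δλ )
  = atan2(-0.46751, 0.86430) = -28.410° → normalised to [0°, 360°): 331.590°.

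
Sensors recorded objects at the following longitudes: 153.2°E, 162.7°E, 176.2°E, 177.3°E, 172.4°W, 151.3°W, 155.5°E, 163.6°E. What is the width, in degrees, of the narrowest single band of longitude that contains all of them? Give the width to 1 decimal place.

55.5°

Sort the longitudes: -172.4°, -151.3°, +153.2°, +155.5°, +162.7°, +163.6°, +176.2°, +177.3°.
Eastward gaps between consecutive values (wrapping around): 21.1°, 304.5°, 2.3°, 7.2°, 0.9°, 12.6°, 1.1°, 10.3°.
Largest gap = 304.5° ⇒ minimal covering band is its complement: 360° − 304.5° = 55.5°.
Band runs from +153.2° eastward to -151.3°, crossing the antimeridian.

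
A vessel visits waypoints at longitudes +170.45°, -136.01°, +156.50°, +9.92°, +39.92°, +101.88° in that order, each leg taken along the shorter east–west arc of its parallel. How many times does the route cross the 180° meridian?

Leg 1: +170.45° → -136.01°, shortest Δλ = 53.54° (east) — crosses 180°.
Leg 2: -136.01° → +156.50°, shortest Δλ = -67.49° (west) — crosses 180°.
Leg 3: +156.50° → +9.92°, shortest Δλ = -146.58° (west) — does not cross 180°.
Leg 4: +9.92° → +39.92°, shortest Δλ = 30.0° (east) — does not cross 180°.
Leg 5: +39.92° → +101.88°, shortest Δλ = 61.96° (east) — does not cross 180°.
Total crossings: 2.

2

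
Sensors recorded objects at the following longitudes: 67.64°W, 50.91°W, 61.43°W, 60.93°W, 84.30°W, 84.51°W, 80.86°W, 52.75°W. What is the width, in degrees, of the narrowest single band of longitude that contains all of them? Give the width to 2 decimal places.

Sort the longitudes: -84.51°, -84.30°, -80.86°, -67.64°, -61.43°, -60.93°, -52.75°, -50.91°.
Eastward gaps between consecutive values (wrapping around): 0.21°, 3.44°, 13.22°, 6.21°, 0.50°, 8.18°, 1.84°, 326.40°.
Largest gap = 326.40° ⇒ minimal covering band is its complement: 360° − 326.40° = 33.60°.
Band runs from -84.51° eastward to -50.91°.

33.60°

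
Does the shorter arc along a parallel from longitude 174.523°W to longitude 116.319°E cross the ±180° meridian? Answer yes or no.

Naïve |116.319 − -174.523| = 290.842° > 180°, so the shorter arc goes the other way round — across 180°.
Signed shortest Δλ = ((116.319 − -174.523 + 180) mod 360) − 180 = -69.158°.
Going west by 69.158° from -174.523° passes through 180° before reaching +116.319°.

Yes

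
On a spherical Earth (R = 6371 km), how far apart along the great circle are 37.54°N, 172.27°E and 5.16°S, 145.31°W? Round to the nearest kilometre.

6462 km

Δλ = -145.31 − 172.27 = -317.58°; wrapped into (−180°, 180°]: 42.42°.
Δφ = -5.16 − 37.54 = -42.70°.
a = sin²(Δφ/2) + cos φ₁ · cos φ₂ · sin²(Δλ/2) = 0.235908.
c = 2·atan2(√a, √(1−a)) = 1.01434 rad → d = 6371·c ≈ 6462.34 km.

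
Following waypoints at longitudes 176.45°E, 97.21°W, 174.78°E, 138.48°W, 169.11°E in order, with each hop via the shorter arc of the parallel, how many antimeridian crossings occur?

Leg 1: +176.45° → -97.21°, shortest Δλ = 86.34° (east) — crosses 180°.
Leg 2: -97.21° → +174.78°, shortest Δλ = -88.01° (west) — crosses 180°.
Leg 3: +174.78° → -138.48°, shortest Δλ = 46.74° (east) — crosses 180°.
Leg 4: -138.48° → +169.11°, shortest Δλ = -52.41° (west) — crosses 180°.
Total crossings: 4.

4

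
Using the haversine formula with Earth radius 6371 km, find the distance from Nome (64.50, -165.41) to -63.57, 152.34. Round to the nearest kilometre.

Δλ = 152.34 − -165.41 = 317.75°; wrapped into (−180°, 180°]: -42.25°.
Δφ = -63.57 − 64.50 = -128.07°.
a = sin²(Δφ/2) + cos φ₁ · cos φ₂ · sin²(Δλ/2) = 0.833202.
c = 2·atan2(√a, √(1−a)) = 2.30017 rad → d = 6371·c ≈ 14654.39 km.

14654 km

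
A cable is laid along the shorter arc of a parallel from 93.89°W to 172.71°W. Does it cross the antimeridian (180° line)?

Signed shortest Δλ = ((-172.71 − -93.89 + 180) mod 360) − 180 = -78.82°.
Going west by 78.82° from -93.89° reaches -172.71° without touching 180°.

No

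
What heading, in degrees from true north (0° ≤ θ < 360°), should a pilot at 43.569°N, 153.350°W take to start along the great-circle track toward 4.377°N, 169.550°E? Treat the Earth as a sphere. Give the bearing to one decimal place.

230.7°

Δλ = 169.550 − -153.350 = 322.900°; wrapped into (−180°, 180°]: -37.100°.
θ = atan2( sin Δλ · cos φ₂ , cos φ₁ · sin φ₂ − sin φ₁ · cos φ₂ · cos Δλ )
  = atan2(-0.60145, -0.49282) = -129.331° → normalised to [0°, 360°): 230.669°.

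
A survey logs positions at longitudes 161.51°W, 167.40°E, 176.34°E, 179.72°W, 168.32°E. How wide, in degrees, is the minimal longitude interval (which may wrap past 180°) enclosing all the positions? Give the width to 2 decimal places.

Sort the longitudes: -179.72°, -161.51°, +167.40°, +168.32°, +176.34°.
Eastward gaps between consecutive values (wrapping around): 18.21°, 328.91°, 0.92°, 8.02°, 3.94°.
Largest gap = 328.91° ⇒ minimal covering band is its complement: 360° − 328.91° = 31.09°.
Band runs from +167.40° eastward to -161.51°, crossing the antimeridian.

31.09°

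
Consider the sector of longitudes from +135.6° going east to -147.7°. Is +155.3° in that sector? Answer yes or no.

Band width going east from +135.6° to -147.7°: ((-147.7 − 135.6) mod 360) = 76.7°.
Offset of +155.3° east of the west edge: ((155.3 − 135.6) mod 360) = 19.7°.
19.7° ≤ 76.7° ⇒ inside.

Yes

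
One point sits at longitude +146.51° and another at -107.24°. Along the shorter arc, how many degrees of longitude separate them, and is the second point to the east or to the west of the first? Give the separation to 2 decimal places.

106.25° east

Raw difference: -107.24 − 146.51 = -253.75°.
Normalise into (−180°, 180°]: -253.75° + 360° = 106.25°.
Positive ⇒ the second point lies to the east; separation 106.25°.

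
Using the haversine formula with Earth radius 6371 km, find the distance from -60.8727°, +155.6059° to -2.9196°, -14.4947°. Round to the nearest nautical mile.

Δλ = -14.4947 − 155.6059 = -170.1006°.
Δφ = -2.9196 − -60.8727 = 57.9531°.
a = sin²(Δφ/2) + cos φ₁ · cos φ₂ · sin²(Δλ/2) = 0.717194.
c = 2·atan2(√a, √(1−a)) = 2.02016 rad → d = 6371·c ≈ 12870.41 km ≈ 6949.47 nmi.

6949 nmi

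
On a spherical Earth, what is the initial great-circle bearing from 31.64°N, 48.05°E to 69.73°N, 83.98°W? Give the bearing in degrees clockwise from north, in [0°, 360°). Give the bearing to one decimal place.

344.4°

Δλ = -83.98 − 48.05 = -132.03°.
θ = atan2( sin Δλ · cos φ₂ , cos φ₁ · sin φ₂ − sin φ₁ · cos φ₂ · cos Δλ )
  = atan2(-0.25734, 0.92031) = -15.622° → normalised to [0°, 360°): 344.378°.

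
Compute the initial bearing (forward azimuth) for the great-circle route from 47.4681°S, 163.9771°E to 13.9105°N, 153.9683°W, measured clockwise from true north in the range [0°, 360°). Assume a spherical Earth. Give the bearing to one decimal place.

Δλ = -153.9683 − 163.9771 = -317.9454°; wrapped into (−180°, 180°]: 42.0546°.
θ = atan2( sin Δλ · cos φ₂ , cos φ₁ · sin φ₂ − sin φ₁ · cos φ₂ · cos Δλ )
  = atan2(0.65019, 0.69362) = 43.149° → normalised to [0°, 360°): 43.149°.

43.1°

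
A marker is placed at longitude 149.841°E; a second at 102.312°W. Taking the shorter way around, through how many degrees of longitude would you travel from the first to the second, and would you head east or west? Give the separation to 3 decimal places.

107.847° east

Raw difference: -102.312 − 149.841 = -252.153°.
Normalise into (−180°, 180°]: -252.153° + 360° = 107.847°.
Positive ⇒ the second point lies to the east; separation 107.847°.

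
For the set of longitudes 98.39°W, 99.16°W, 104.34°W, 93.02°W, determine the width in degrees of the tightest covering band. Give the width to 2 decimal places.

11.32°

Sort the longitudes: -104.34°, -99.16°, -98.39°, -93.02°.
Eastward gaps between consecutive values (wrapping around): 5.18°, 0.77°, 5.37°, 348.68°.
Largest gap = 348.68° ⇒ minimal covering band is its complement: 360° − 348.68° = 11.32°.
Band runs from -104.34° eastward to -93.02°.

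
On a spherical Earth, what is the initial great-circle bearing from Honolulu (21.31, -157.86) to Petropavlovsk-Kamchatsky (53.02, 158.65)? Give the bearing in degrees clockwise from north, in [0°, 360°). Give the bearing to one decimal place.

324.7°

Δλ = 158.65 − -157.86 = 316.51°; wrapped into (−180°, 180°]: -43.49°.
θ = atan2( sin Δλ · cos φ₂ , cos φ₁ · sin φ₂ − sin φ₁ · cos φ₂ · cos Δλ )
  = atan2(-0.41399, 0.58563) = -35.257° → normalised to [0°, 360°): 324.743°.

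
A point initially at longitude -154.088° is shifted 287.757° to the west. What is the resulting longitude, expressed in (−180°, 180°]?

Start at -154.088°; shift −287.757° → -441.845°.
-441.845° lies outside (−180°, 180°]; add 360° → -81.845°.

-81.845°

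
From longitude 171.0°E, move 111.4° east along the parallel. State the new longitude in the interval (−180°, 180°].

77.6°W

Start at +171.0°; shift +111.4° → +282.4°.
+282.4° lies outside (−180°, 180°]; subtract 360° → -77.6°.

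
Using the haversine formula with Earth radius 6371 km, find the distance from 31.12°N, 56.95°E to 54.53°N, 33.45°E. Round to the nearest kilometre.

Δλ = 33.45 − 56.95 = -23.50°.
Δφ = 54.53 − 31.12 = 23.41°.
a = sin²(Δφ/2) + cos φ₁ · cos φ₂ · sin²(Δλ/2) = 0.061758.
c = 2·atan2(√a, √(1−a)) = 0.50229 rad → d = 6371·c ≈ 3200.08 km.

3200 km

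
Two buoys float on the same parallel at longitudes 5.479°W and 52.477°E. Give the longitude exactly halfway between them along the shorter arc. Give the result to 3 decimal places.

23.499°E

Signed shortest Δλ from -5.479° to +52.477° is +57.956°.
Midpoint longitude = -5.479° + (+57.956°)/2 = -5.479° + 28.978° = +23.499°.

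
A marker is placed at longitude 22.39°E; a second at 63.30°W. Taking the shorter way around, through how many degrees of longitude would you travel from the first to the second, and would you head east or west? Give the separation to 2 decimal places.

Raw difference: -63.30 − 22.39 = -85.69°.
Normalise into (−180°, 180°]: -85.69° stays -85.69°.
Negative ⇒ the second point lies to the west; separation 85.69°.

85.69° west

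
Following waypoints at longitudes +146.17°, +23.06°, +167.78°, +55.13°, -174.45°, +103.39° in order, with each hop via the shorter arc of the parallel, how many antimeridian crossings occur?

2

Leg 1: +146.17° → +23.06°, shortest Δλ = -123.11° (west) — does not cross 180°.
Leg 2: +23.06° → +167.78°, shortest Δλ = 144.72° (east) — does not cross 180°.
Leg 3: +167.78° → +55.13°, shortest Δλ = -112.65° (west) — does not cross 180°.
Leg 4: +55.13° → -174.45°, shortest Δλ = 130.42° (east) — crosses 180°.
Leg 5: -174.45° → +103.39°, shortest Δλ = -82.16° (west) — crosses 180°.
Total crossings: 2.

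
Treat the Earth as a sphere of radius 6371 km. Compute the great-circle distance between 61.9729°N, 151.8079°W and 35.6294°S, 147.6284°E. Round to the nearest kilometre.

12127 km

Δλ = 147.6284 − -151.8079 = 299.4363°; wrapped into (−180°, 180°]: -60.5637°.
Δφ = -35.6294 − 61.9729 = -97.6023°.
a = sin²(Δφ/2) + cos φ₁ · cos φ₂ · sin²(Δλ/2) = 0.663261.
c = 2·atan2(√a, √(1−a)) = 1.90342 rad → d = 6371·c ≈ 12126.68 km.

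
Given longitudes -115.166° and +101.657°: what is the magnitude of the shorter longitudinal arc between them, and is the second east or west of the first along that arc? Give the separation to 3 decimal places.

Raw difference: 101.657 − -115.166 = 216.823°.
Normalise into (−180°, 180°]: 216.823° − 360° = -143.177°.
Negative ⇒ the second point lies to the west; separation 143.177°.

143.177° west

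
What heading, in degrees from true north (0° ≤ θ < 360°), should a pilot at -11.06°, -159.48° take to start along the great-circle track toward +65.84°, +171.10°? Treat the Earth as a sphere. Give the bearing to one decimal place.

348.2°

Δλ = 171.10 − -159.48 = 330.58°; wrapped into (−180°, 180°]: -29.42°.
θ = atan2( sin Δλ · cos φ₂ , cos φ₁ · sin φ₂ − sin φ₁ · cos φ₂ · cos Δλ )
  = atan2(-0.20104, 0.96385) = -11.782° → normalised to [0°, 360°): 348.218°.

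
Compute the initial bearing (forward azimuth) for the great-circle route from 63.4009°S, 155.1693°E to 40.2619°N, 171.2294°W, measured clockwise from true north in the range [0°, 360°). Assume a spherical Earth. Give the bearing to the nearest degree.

Δλ = -171.2294 − 155.1693 = -326.3987°; wrapped into (−180°, 180°]: 33.6013°.
θ = atan2( sin Δλ · cos φ₂ , cos φ₁ · sin φ₂ − sin φ₁ · cos φ₂ · cos Δλ )
  = atan2(0.42231, 0.85769) = 26.215° → normalised to [0°, 360°): 26.215°.

26°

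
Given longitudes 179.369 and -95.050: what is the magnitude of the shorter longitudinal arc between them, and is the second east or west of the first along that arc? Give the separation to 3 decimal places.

85.581° east

Raw difference: -95.050 − 179.369 = -274.419°.
Normalise into (−180°, 180°]: -274.419° + 360° = 85.581°.
Positive ⇒ the second point lies to the east; separation 85.581°.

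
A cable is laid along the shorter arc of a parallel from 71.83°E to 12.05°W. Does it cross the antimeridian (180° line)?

No

Signed shortest Δλ = ((-12.05 − 71.83 + 180) mod 360) − 180 = -83.88°.
Going west by 83.88° from +71.83° reaches -12.05° without touching 180°.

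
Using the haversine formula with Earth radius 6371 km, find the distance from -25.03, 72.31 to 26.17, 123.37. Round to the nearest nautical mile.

Δλ = 123.37 − 72.31 = 51.06°.
Δφ = 26.17 − -25.03 = 51.20°.
a = sin²(Δφ/2) + cos φ₁ · cos φ₂ · sin²(Δλ/2) = 0.337748.
c = 2·atan2(√a, √(1−a)) = 1.24031 rad → d = 6371·c ≈ 7902.01 km ≈ 4266.74 nmi.

4267 nmi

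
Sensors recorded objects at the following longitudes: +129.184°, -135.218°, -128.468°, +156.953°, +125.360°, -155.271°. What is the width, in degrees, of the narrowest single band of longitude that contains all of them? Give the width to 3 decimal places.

106.172°

Sort the longitudes: -155.271°, -135.218°, -128.468°, +125.360°, +129.184°, +156.953°.
Eastward gaps between consecutive values (wrapping around): 20.053°, 6.750°, 253.828°, 3.824°, 27.769°, 47.776°.
Largest gap = 253.828° ⇒ minimal covering band is its complement: 360° − 253.828° = 106.172°.
Band runs from +125.360° eastward to -128.468°, crossing the antimeridian.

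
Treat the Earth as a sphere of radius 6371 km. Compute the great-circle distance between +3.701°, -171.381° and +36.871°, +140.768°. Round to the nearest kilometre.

6109 km

Δλ = 140.768 − -171.381 = 312.149°; wrapped into (−180°, 180°]: -47.851°.
Δφ = 36.871 − 3.701 = 33.170°.
a = sin²(Δφ/2) + cos φ₁ · cos φ₂ · sin²(Δλ/2) = 0.212774.
c = 2·atan2(√a, √(1−a)) = 0.95886 rad → d = 6371·c ≈ 6108.91 km.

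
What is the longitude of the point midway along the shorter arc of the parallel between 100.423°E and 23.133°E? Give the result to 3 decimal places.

61.778°E

Signed shortest Δλ from +100.423° to +23.133° is -77.290°.
Midpoint longitude = +100.423° + (-77.290°)/2 = +100.423° − 38.645° = +61.778°.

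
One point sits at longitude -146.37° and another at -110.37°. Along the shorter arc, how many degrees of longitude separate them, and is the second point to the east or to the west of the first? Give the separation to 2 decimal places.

Raw difference: -110.37 − -146.37 = 36.0°.
Normalise into (−180°, 180°]: 36.0° stays 36.0°.
Positive ⇒ the second point lies to the east; separation 36.00°.

36.00° east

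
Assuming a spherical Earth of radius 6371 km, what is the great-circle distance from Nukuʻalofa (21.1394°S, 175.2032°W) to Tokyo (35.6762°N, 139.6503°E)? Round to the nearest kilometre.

7905 km

Δλ = 139.6503 − -175.2032 = 314.8535°; wrapped into (−180°, 180°]: -45.1465°.
Δφ = 35.6762 − -21.1394 = 56.8156°.
a = sin²(Δφ/2) + cos φ₁ · cos φ₂ · sin²(Δλ/2) = 0.337975.
c = 2·atan2(√a, √(1−a)) = 1.24079 rad → d = 6371·c ≈ 7905.07 km.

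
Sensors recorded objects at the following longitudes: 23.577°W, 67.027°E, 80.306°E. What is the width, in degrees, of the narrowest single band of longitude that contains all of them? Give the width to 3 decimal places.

Sort the longitudes: -23.577°, +67.027°, +80.306°.
Eastward gaps between consecutive values (wrapping around): 90.604°, 13.279°, 256.117°.
Largest gap = 256.117° ⇒ minimal covering band is its complement: 360° − 256.117° = 103.883°.
Band runs from -23.577° eastward to +80.306°.

103.883°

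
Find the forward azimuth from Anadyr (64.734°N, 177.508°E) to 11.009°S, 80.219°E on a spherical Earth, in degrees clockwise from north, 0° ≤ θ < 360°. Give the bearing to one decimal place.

271.8°

Δλ = 80.219 − 177.508 = -97.289°.
θ = atan2( sin Δλ · cos φ₂ , cos φ₁ · sin φ₂ − sin φ₁ · cos φ₂ · cos Δλ )
  = atan2(-0.97366, 0.03112) = -88.169° → normalised to [0°, 360°): 271.831°.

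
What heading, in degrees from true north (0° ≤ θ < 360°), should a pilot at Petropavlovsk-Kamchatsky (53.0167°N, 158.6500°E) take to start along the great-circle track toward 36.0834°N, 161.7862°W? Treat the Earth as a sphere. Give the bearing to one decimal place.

105.6°

Δλ = -161.7862 − 158.6500 = -320.4362°; wrapped into (−180°, 180°]: 39.5638°.
θ = atan2( sin Δλ · cos φ₂ , cos φ₁ · sin φ₂ − sin φ₁ · cos φ₂ · cos Δλ )
  = atan2(0.51475, -0.14337) = 105.564° → normalised to [0°, 360°): 105.564°.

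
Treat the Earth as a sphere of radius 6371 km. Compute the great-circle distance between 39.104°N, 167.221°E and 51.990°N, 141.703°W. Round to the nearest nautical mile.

2230 nmi

Δλ = -141.703 − 167.221 = -308.924°; wrapped into (−180°, 180°]: 51.076°.
Δφ = 51.990 − 39.104 = 12.886°.
a = sin²(Δφ/2) + cos φ₁ · cos φ₂ · sin²(Δλ/2) = 0.101405.
c = 2·atan2(√a, √(1−a)) = 0.64817 rad → d = 6371·c ≈ 4129.50 km ≈ 2229.75 nmi.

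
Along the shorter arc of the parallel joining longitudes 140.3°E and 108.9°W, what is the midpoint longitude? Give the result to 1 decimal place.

Signed shortest Δλ from +140.3° to -108.9° is +110.8°.
Midpoint longitude = +140.3° + (+110.8°)/2 = +140.3° + 55.4° = +195.7°.
Normalise into (−180°, 180°]: -164.3°.
(The naïve average (+140.3 + -108.9)/2 = 15.7° is on the wrong side of the globe.)

164.3°W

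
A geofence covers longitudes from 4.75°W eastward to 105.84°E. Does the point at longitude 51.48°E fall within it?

Yes

Band width going east from -4.75° to +105.84°: ((105.84 − -4.75) mod 360) = 110.59°.
Offset of +51.48° east of the west edge: ((51.48 − -4.75) mod 360) = 56.23°.
56.23° ≤ 110.59° ⇒ inside.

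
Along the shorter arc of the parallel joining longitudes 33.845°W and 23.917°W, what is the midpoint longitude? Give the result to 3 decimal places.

Signed shortest Δλ from -33.845° to -23.917° is +9.928°.
Midpoint longitude = -33.845° + (+9.928°)/2 = -33.845° + 4.964° = -28.881°.

28.881°W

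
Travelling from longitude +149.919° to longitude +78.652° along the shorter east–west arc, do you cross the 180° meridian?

No

Signed shortest Δλ = ((78.652 − 149.919 + 180) mod 360) − 180 = -71.267°.
Going west by 71.267° from +149.919° reaches +78.652° without touching 180°.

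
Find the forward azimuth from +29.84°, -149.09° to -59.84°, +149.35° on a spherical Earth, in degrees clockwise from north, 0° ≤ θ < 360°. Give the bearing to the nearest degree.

Δλ = 149.35 − -149.09 = 298.44°; wrapped into (−180°, 180°]: -61.56°.
θ = atan2( sin Δλ · cos φ₂ , cos φ₁ · sin φ₂ − sin φ₁ · cos φ₂ · cos Δλ )
  = atan2(-0.44178, -0.86905) = -153.053° → normalised to [0°, 360°): 206.947°.

207°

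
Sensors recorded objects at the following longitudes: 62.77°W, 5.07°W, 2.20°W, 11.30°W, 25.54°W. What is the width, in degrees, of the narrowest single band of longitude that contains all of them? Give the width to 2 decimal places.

Sort the longitudes: -62.77°, -25.54°, -11.30°, -5.07°, -2.20°.
Eastward gaps between consecutive values (wrapping around): 37.23°, 14.24°, 6.23°, 2.87°, 299.43°.
Largest gap = 299.43° ⇒ minimal covering band is its complement: 360° − 299.43° = 60.57°.
Band runs from -62.77° eastward to -2.20°.

60.57°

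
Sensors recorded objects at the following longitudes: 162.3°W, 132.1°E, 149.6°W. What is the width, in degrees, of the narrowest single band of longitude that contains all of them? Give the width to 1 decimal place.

Sort the longitudes: -162.3°, -149.6°, +132.1°.
Eastward gaps between consecutive values (wrapping around): 12.7°, 281.7°, 65.6°.
Largest gap = 281.7° ⇒ minimal covering band is its complement: 360° − 281.7° = 78.3°.
Band runs from +132.1° eastward to -149.6°, crossing the antimeridian.

78.3°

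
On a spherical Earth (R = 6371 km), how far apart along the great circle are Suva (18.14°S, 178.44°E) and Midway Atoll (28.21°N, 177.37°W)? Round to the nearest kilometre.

Δλ = -177.37 − 178.44 = -355.81°; wrapped into (−180°, 180°]: 4.19°.
Δφ = 28.21 − -18.14 = 46.35°.
a = sin²(Δφ/2) + cos φ₁ · cos φ₂ · sin²(Δλ/2) = 0.155993.
c = 2·atan2(√a, √(1−a)) = 0.81205 rad → d = 6371·c ≈ 5173.56 km.

5174 km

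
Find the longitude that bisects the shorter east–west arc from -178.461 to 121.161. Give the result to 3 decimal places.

+151.350°

Signed shortest Δλ from -178.461° to +121.161° is -60.378°.
Midpoint longitude = -178.461° + (-60.378°)/2 = -178.461° − 30.189° = -208.650°.
Normalise into (−180°, 180°]: +151.350°.
(The naïve average (-178.461 + +121.161)/2 = -28.65° is on the wrong side of the globe.)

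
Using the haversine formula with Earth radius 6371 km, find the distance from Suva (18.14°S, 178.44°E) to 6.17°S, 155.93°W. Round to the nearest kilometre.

Δλ = -155.93 − 178.44 = -334.37°; wrapped into (−180°, 180°]: 25.63°.
Δφ = -6.17 − -18.14 = 11.97°.
a = sin²(Δφ/2) + cos φ₁ · cos φ₂ · sin²(Δλ/2) = 0.057353.
c = 2·atan2(√a, √(1−a)) = 0.48367 rad → d = 6371·c ≈ 3081.46 km.

3081 km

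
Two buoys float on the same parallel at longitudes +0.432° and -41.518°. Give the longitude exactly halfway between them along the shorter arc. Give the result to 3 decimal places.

-20.543°

Signed shortest Δλ from +0.432° to -41.518° is -41.950°.
Midpoint longitude = +0.432° + (-41.950°)/2 = +0.432° − 20.975° = -20.543°.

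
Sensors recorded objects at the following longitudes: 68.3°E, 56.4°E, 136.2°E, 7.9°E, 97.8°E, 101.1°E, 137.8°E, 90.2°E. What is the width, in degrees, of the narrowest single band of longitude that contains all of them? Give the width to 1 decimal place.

Sort the longitudes: +7.9°, +56.4°, +68.3°, +90.2°, +97.8°, +101.1°, +136.2°, +137.8°.
Eastward gaps between consecutive values (wrapping around): 48.5°, 11.9°, 21.9°, 7.6°, 3.3°, 35.1°, 1.6°, 230.1°.
Largest gap = 230.1° ⇒ minimal covering band is its complement: 360° − 230.1° = 129.9°.
Band runs from +7.9° eastward to +137.8°.

129.9°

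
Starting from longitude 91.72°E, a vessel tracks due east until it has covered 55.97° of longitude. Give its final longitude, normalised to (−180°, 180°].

147.69°E

Start at +91.72°; shift +55.97° → +147.69°.
+147.69° already lies in (−180°, 180°].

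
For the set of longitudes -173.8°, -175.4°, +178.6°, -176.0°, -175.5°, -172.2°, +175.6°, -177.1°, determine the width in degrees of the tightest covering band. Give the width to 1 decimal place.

12.2°

Sort the longitudes: -177.1°, -176.0°, -175.5°, -175.4°, -173.8°, -172.2°, +175.6°, +178.6°.
Eastward gaps between consecutive values (wrapping around): 1.1°, 0.5°, 0.1°, 1.6°, 1.6°, 347.8°, 3.0°, 4.3°.
Largest gap = 347.8° ⇒ minimal covering band is its complement: 360° − 347.8° = 12.2°.
Band runs from +175.6° eastward to -172.2°, crossing the antimeridian.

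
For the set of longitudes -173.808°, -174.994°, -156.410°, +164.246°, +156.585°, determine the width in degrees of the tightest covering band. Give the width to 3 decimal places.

Sort the longitudes: -174.994°, -173.808°, -156.410°, +156.585°, +164.246°.
Eastward gaps between consecutive values (wrapping around): 1.186°, 17.398°, 312.995°, 7.661°, 20.760°.
Largest gap = 312.995° ⇒ minimal covering band is its complement: 360° − 312.995° = 47.005°.
Band runs from +156.585° eastward to -156.410°, crossing the antimeridian.

47.005°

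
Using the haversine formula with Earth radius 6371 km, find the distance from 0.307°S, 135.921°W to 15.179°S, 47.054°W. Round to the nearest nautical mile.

5333 nmi

Δλ = -47.054 − -135.921 = 88.867°.
Δφ = -15.179 − -0.307 = -14.872°.
a = sin²(Δφ/2) + cos φ₁ · cos φ₂ · sin²(Δλ/2) = 0.489757.
c = 2·atan2(√a, √(1−a)) = 1.55031 rad → d = 6371·c ≈ 9877.02 km ≈ 5333.16 nmi.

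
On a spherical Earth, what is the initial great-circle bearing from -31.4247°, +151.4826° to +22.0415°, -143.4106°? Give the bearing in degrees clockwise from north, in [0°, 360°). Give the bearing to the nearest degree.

58°

Δλ = -143.4106 − 151.4826 = -294.8932°; wrapped into (−180°, 180°]: 65.1068°.
θ = atan2( sin Δλ · cos φ₂ , cos φ₁ · sin φ₂ − sin φ₁ · cos φ₂ · cos Δλ )
  = atan2(0.84080, 0.52366) = 58.085° → normalised to [0°, 360°): 58.085°.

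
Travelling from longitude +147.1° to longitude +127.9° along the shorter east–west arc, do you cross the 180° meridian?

Signed shortest Δλ = ((127.9 − 147.1 + 180) mod 360) − 180 = -19.2°.
Going west by 19.2° from +147.1° reaches +127.9° without touching 180°.

No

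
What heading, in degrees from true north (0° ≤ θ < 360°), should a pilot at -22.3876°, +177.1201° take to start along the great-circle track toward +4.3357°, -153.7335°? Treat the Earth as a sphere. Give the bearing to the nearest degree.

50°

Δλ = -153.7335 − 177.1201 = -330.8536°; wrapped into (−180°, 180°]: 29.1464°.
θ = atan2( sin Δλ · cos φ₂ , cos φ₁ · sin φ₂ − sin φ₁ · cos φ₂ · cos Δλ )
  = atan2(0.48565, 0.40159) = 50.412° → normalised to [0°, 360°): 50.412°.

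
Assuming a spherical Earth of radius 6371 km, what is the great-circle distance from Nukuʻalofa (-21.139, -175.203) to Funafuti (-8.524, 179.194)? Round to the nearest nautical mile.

Δλ = 179.194 − -175.203 = 354.397°; wrapped into (−180°, 180°]: -5.603°.
Δφ = -8.524 − -21.139 = 12.615°.
a = sin²(Δφ/2) + cos φ₁ · cos φ₂ · sin²(Δλ/2) = 0.014274.
c = 2·atan2(√a, √(1−a)) = 0.23952 rad → d = 6371·c ≈ 1525.96 km ≈ 823.95 nmi.

824 nmi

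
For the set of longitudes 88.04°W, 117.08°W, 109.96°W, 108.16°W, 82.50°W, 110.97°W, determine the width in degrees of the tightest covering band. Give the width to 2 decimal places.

34.58°

Sort the longitudes: -117.08°, -110.97°, -109.96°, -108.16°, -88.04°, -82.50°.
Eastward gaps between consecutive values (wrapping around): 6.11°, 1.01°, 1.80°, 20.12°, 5.54°, 325.42°.
Largest gap = 325.42° ⇒ minimal covering band is its complement: 360° − 325.42° = 34.58°.
Band runs from -117.08° eastward to -82.50°.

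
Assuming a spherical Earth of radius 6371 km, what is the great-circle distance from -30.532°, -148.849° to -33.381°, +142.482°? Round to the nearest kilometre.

Δλ = 142.482 − -148.849 = 291.331°; wrapped into (−180°, 180°]: -68.669°.
Δφ = -33.381 − -30.532 = -2.849°.
a = sin²(Δφ/2) + cos φ₁ · cos φ₂ · sin²(Δλ/2) = 0.229427.
c = 2·atan2(√a, √(1−a)) = 0.99900 rad → d = 6371·c ≈ 6364.62 km.

6365 km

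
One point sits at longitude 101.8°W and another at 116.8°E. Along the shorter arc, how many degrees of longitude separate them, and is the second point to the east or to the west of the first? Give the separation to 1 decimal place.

Raw difference: 116.8 − -101.8 = 218.6°.
Normalise into (−180°, 180°]: 218.6° − 360° = -141.4°.
Negative ⇒ the second point lies to the west; separation 141.4°.

141.4° west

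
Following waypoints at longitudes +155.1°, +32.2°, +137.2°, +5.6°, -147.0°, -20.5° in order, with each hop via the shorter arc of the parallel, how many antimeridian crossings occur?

Leg 1: +155.1° → +32.2°, shortest Δλ = -122.9° (west) — does not cross 180°.
Leg 2: +32.2° → +137.2°, shortest Δλ = 105.0° (east) — does not cross 180°.
Leg 3: +137.2° → +5.6°, shortest Δλ = -131.6° (west) — does not cross 180°.
Leg 4: +5.6° → -147.0°, shortest Δλ = -152.6° (west) — does not cross 180°.
Leg 5: -147.0° → -20.5°, shortest Δλ = 126.5° (east) — does not cross 180°.
Total crossings: 0.

0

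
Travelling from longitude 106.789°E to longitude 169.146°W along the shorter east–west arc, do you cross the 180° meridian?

Naïve |-169.146 − 106.789| = 275.935° > 180°, so the shorter arc goes the other way round — across 180°.
Signed shortest Δλ = ((-169.146 − 106.789 + 180) mod 360) − 180 = 84.065°.
Going east by 84.065° from +106.789° passes through 180° before reaching -169.146°.

Yes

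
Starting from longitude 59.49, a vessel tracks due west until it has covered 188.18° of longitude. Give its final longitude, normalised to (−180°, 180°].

Start at +59.49°; shift −188.18° → -128.69°.
-128.69° already lies in (−180°, 180°].

-128.69°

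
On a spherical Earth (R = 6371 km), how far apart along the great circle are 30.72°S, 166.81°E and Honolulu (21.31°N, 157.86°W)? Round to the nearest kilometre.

Δλ = -157.86 − 166.81 = -324.67°; wrapped into (−180°, 180°]: 35.33°.
Δφ = 21.31 − -30.72 = 52.03°.
a = sin²(Δφ/2) + cos φ₁ · cos φ₂ · sin²(Δλ/2) = 0.266124.
c = 2·atan2(√a, √(1−a)) = 1.08405 rad → d = 6371·c ≈ 6906.49 km.

6906 km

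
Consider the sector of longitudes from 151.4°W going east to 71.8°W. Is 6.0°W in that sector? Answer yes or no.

No

Band width going east from -151.4° to -71.8°: ((-71.8 − -151.4) mod 360) = 79.6°.
Offset of -6.0° east of the west edge: ((-6.0 − -151.4) mod 360) = 145.4°.
145.4° > 79.6° ⇒ outside.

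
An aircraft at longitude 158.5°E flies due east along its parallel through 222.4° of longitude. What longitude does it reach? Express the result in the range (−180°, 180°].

20.9°E

Start at +158.5°; shift +222.4° → +380.9°.
+380.9° lies outside (−180°, 180°]; subtract 360° → +20.9°.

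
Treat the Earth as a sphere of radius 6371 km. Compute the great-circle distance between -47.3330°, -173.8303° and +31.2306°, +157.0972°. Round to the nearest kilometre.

Δλ = 157.0972 − -173.8303 = 330.9275°; wrapped into (−180°, 180°]: -29.0725°.
Δφ = 31.2306 − -47.3330 = 78.5636°.
a = sin²(Δφ/2) + cos φ₁ · cos φ₂ · sin²(Δλ/2) = 0.437368.
c = 2·atan2(√a, √(1−a)) = 1.44520 rad → d = 6371·c ≈ 9207.39 km.

9207 km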